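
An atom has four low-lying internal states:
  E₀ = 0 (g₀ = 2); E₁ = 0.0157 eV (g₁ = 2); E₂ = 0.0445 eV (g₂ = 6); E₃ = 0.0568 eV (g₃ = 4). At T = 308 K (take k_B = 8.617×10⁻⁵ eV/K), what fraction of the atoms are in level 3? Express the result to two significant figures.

k_BT = 8.617×10⁻⁵ × 308 K = 0.02654 eV.
Eᵢ/kT = 0, 0.5916, 1.677, 2.140.
Z = Σ gᵢe^(−Eᵢ/kT) = 2·e^(−0) + 2·e^(−0.5916) + 6·e^(−1.677) + 4·e^(−2.140) = 2.000 + 1.107 + 1.122 + 0.4706 = 4.700.
P₃ = g₃ e^(−E₃/kT) / Z = 0.4706/4.700 = 0.10.

0.10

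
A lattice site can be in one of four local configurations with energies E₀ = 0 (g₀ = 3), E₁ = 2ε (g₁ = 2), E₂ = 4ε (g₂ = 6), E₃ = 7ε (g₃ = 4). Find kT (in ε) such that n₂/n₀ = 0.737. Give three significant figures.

n₂/n₀ = (g₂/g₀) exp[−(E₂−E₀)/kT] = 0.737.
⇒ (E₂−E₀)/kT = ln((6/3)/0.737) = ln(2.7137) = 0.99831.
kT = 4ε / 0.99831 = 4.01 ε.

4.01 ε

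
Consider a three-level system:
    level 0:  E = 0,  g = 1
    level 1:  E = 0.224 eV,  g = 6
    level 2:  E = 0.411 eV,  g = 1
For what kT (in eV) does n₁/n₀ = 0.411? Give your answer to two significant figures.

0.084 eV

n₁/n₀ = (g₁/g₀) exp[−(E₁−E₀)/kT] = 0.411.
⇒ (E₁−E₀)/kT = ln((6/1)/0.411) = ln(14.60) = 2.681.
kT = 0.224 eV / 2.681 = 0.084 eV.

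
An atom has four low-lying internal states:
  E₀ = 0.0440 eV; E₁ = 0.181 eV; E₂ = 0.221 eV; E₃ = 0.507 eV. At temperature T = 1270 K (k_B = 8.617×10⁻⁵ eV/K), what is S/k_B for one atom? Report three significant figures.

0.899

k_BT = 8.617×10⁻⁵ × 1270 K = 0.10944 eV.
Eᵢ/kT = 0.40205, 1.6539, 2.0194, 4.6327.
Z = Σ e^(−Eᵢ/kT) = e^(−0.40205) + e^(−1.6539) + e^(−2.0194) + e^(−4.6327) = 0.66895 + 0.19130 + 0.13274 + 0.0097285 = 1.0027.
⟨E⟩ = Σ EᵢPᵢ = 0.098062 eV.
S/k_B = ln Z + ⟨E⟩/kT = ln(1.0027) + 0.098062/0.10944 = 0.0026964 + 0.89603 = 0.899.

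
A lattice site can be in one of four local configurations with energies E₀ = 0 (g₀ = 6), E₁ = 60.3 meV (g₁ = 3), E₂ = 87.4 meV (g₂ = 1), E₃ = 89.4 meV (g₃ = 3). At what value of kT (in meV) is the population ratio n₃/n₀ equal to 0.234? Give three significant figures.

118 meV

n₃/n₀ = (g₃/g₀) exp[−(E₃−E₀)/kT] = 0.234.
⇒ (E₃−E₀)/kT = ln((3/6)/0.234) = ln(2.1368) = 0.75931.
kT = 89.4 meV / 0.75931 = 118 meV.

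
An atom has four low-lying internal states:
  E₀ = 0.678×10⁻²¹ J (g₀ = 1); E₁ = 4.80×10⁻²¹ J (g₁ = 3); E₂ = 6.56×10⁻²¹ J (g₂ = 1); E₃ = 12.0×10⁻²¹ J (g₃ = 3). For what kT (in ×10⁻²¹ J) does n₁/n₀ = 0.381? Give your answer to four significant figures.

n₁/n₀ = (g₁/g₀) exp[−(E₁−E₀)/kT] = 0.381.
⇒ (E₁−E₀)/kT = ln((3/1)/0.381) = ln(7.87402) = 2.06357.
kT = 4.122 ×10⁻²¹ J / 2.06357 = 1.998 ×10⁻²¹ J.

1.998 ×10⁻²¹ J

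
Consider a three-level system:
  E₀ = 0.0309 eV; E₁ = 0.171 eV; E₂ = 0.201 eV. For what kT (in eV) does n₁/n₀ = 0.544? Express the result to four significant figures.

n₁/n₀ = exp[−(E₁−E₀)/kT] = 0.544.
⇒ (E₁−E₀)/kT = ln(1/0.544) = ln(1.83824) = 0.608809.
kT = 0.1401 eV / 0.608809 = 0.2301 eV.

0.2301 eV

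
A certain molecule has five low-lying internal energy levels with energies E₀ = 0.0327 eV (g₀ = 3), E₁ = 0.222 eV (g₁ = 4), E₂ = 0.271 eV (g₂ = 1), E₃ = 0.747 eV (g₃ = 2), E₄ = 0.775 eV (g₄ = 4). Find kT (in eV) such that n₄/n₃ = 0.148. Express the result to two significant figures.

0.011 eV

n₄/n₃ = (g₄/g₃) exp[−(E₄−E₃)/kT] = 0.148.
⇒ (E₄−E₃)/kT = ln((4/2)/0.148) = ln(13.51) = 2.603.
kT = 0.028 eV / 2.603 = 0.011 eV.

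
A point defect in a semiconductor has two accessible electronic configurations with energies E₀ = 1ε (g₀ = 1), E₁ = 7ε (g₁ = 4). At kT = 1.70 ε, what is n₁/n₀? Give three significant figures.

0.117

n₁/n₀ = (g₁/g₀) exp[−(E₁−E₀)/kT] = (4/1) × exp(−(6ε)/(1.70ε)) = (4/1) × exp(-3.5294) = 0.117.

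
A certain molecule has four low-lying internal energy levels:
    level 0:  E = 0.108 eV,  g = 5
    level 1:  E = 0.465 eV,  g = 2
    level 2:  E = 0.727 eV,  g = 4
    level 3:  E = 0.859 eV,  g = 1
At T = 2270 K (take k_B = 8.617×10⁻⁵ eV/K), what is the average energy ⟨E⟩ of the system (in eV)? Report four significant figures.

k_BT = 8.617×10⁻⁵ × 2270 K = 0.195606 eV.
Eᵢ/kT = 0.552130, 2.37723, 3.71665, 4.39148.
Z = Σ gᵢe^(−Eᵢ/kT) = 5·e^(−0.552130) + 2·e^(−2.37723) + 4·e^(−3.71665) + 1·e^(−4.39148) = 2.87861 + 0.185615 + 0.0972612 + 0.0123824 = 3.17387.
⟨E⟩ = Σ Eᵢ gᵢe^(−Eᵢ/kT) / Z = (0.108·2.87861 + 0.465·0.185615 + 0.727·0.0972612 + 0.859·0.0123824) / 3.17387 = 0.1508 eV.

0.1508 eV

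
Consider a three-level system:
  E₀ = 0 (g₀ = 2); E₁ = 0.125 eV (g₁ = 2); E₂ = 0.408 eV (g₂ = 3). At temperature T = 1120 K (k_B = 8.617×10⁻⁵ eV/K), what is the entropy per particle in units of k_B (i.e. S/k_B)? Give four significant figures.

1.297

k_BT = 8.617×10⁻⁵ × 1120 K = 0.0965104 eV.
Eᵢ/kT = 0, 1.29520, 4.22752.
Z = Σ gᵢe^(−Eᵢ/kT) = 2·e^(−0) + 2·e^(−1.29520) + 3·e^(−4.22752) = 2.00000 + 0.547686 + 0.0437656 = 2.59145.
⟨E⟩ = Σ EᵢPᵢ = 0.0333084 eV.
S/k_B = ln Z + ⟨E⟩/kT = ln(2.59145) + 0.0333084/0.0965104 = 0.952218 + 0.345128 = 1.297.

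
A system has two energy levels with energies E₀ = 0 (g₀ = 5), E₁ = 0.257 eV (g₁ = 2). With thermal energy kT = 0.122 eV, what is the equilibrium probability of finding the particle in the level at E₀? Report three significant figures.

0.954

Eᵢ/kT = 0, 2.1066.
Z = Σ gᵢe^(−Eᵢ/kT) = 5·e^(−0) + 2·e^(−2.1066) = 5.0000 + 0.24330 = 5.2433.
P₀ = g₀ e^(−E₀/kT) / Z = 5.0000/5.2433 = 0.954.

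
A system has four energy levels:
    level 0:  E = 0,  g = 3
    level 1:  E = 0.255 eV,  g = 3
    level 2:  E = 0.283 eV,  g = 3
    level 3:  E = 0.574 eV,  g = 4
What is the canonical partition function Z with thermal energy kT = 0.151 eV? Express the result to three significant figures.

Z = 4.10

Eᵢ/kT = 0, 1.6887, 1.8742, 3.8013.
Z = Σ gᵢe^(−Eᵢ/kT) = 3·e^(−0) + 3·e^(−1.6887) + 3·e^(−1.8742) + 4·e^(−3.8013) = 3.0000 + 0.55428 + 0.46043 + 0.089367 = 4.1041.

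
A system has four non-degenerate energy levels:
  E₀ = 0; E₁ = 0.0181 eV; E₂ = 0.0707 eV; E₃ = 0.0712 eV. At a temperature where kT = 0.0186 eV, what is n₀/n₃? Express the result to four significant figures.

45.97

n₀/n₃ = exp[−(E₀−E₃)/kT] = exp(−(-0.0712 eV)/(0.0186 eV)) = exp(3.82796) = 45.97.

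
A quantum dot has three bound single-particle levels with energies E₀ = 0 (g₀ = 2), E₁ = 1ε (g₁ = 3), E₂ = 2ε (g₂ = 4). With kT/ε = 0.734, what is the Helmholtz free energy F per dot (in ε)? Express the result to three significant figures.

Eᵢ/kT = 0, 1.3624, 2.7248.
Z = Σ gᵢe^(−Eᵢ/kT) = 2·e^(−0) + 3·e^(−1.3624) + 4·e^(−2.7248) = 2.0000 + 0.76814 + 0.26224 = 3.0304.
F = −kT ln Z = −0.734 × ln(3.0304) = −0.734 × 1.1087 = -0.814 ε.

-0.814 ε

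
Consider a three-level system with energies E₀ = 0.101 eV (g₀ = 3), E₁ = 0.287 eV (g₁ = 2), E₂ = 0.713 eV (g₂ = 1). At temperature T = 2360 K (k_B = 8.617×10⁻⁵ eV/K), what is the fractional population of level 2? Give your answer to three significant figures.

k_BT = 8.617×10⁻⁵ × 2360 K = 0.20336 eV.
Eᵢ/kT = 0.49666, 1.4113, 3.5061.
Z = Σ gᵢe^(−Eᵢ/kT) = 3·e^(−0.49666) + 2·e^(−1.4113) + 1·e^(−3.5061) = 1.8257 + 0.48765 + 0.030014 = 2.3434.
P₂ = g₂ e^(−E₂/kT) / Z = 0.030014/2.3434 = 0.0128.

0.0128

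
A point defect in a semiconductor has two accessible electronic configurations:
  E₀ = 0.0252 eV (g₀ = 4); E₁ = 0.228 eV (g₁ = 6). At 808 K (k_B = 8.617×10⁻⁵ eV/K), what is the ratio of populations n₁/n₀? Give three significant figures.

k_BT = 8.617×10⁻⁵ × 808 K = 0.069625 eV.
n₁/n₀ = (g₁/g₀) exp[−(E₁−E₀)/kT] = (6/4) × exp(−(0.2028 eV)/(0.069625 eV)) = (6/4) × exp(-2.9127) = 0.0815.

0.0815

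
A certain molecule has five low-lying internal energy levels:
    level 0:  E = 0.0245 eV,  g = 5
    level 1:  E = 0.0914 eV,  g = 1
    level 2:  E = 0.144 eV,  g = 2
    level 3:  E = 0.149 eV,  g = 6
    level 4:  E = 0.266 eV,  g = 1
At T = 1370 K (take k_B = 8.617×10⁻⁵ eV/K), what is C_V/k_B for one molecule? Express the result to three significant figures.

0.274

k_BT = 8.617×10⁻⁵ × 1370 K = 0.11805 eV.
Eᵢ/kT = 0.20754, 0.77425, 1.2198, 1.2622, 2.2533.
Z = Σ gᵢe^(−Eᵢ/kT) = 5·e^(−0.20754) + 1·e^(−0.77425) + 2·e^(−1.2198) + 6·e^(−1.2622) + 1·e^(−2.2533) = 4.0629 + 0.46105 + 0.59058 + 1.6982 + 0.10505 = 6.9178.
⟨E⟩ = 0.073390 eV, ⟨E²⟩ = 0.0092040 eV².
C_V/k_B = (⟨E²⟩ − ⟨E⟩²)/(kT)² = (0.0092040 − 0.0053861)/0.013936 = 0.274.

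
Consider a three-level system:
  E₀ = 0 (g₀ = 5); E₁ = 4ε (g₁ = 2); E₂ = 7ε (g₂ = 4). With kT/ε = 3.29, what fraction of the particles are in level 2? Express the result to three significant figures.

0.0785

Eᵢ/kT = 0, 1.2158, 2.1277.
Z = Σ gᵢe^(−Eᵢ/kT) = 5·e^(−0) + 2·e^(−1.2158) + 4·e^(−2.1277) = 5.0000 + 0.59295 + 0.47644 = 6.0694.
P₂ = g₂ e^(−E₂/kT) / Z = 0.47644/6.0694 = 0.0785.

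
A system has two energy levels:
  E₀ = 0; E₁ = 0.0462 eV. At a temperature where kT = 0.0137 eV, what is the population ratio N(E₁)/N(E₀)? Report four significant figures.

0.03431

n₁/n₀ = exp[−(E₁−E₀)/kT] = exp(−(0.0462 eV)/(0.0137 eV)) = exp(-3.37226) = 0.03431.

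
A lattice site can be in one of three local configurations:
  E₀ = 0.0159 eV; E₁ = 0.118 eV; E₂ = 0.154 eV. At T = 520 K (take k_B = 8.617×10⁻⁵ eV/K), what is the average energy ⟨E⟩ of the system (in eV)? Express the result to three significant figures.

k_BT = 8.617×10⁻⁵ × 520 K = 0.044808 eV.
Eᵢ/kT = 0.35485, 2.6335, 3.4369.
Z = Σ e^(−Eᵢ/kT) = e^(−0.35485) + e^(−2.6335) + e^(−3.4369) = 0.70128 + 0.071827 + 0.032164 = 0.80527.
⟨E⟩ = Σ Eᵢ e^(−Eᵢ/kT) / Z = (0.0159·0.70128 + 0.118·0.071827 + 0.154·0.032164) / 0.80527 = 0.0305 eV.

0.0305 eV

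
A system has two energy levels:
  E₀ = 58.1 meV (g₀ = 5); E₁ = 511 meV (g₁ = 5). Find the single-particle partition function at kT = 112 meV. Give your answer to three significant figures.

Eᵢ/kT = 0.51875, 4.5625.
Z = Σ gᵢe^(−Eᵢ/kT) = 5·e^(−0.51875) + 5·e^(−4.5625) = 2.9763 + 0.052180 = 3.0285.

Z = 3.03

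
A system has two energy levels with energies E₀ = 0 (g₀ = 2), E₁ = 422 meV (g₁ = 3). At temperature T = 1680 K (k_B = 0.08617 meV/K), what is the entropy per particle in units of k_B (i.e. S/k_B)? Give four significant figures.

0.9905

k_BT = 0.08617 × 1680 K = 144.766 meV.
Eᵢ/kT = 0, 2.91505.
Z = Σ gᵢe^(−Eᵢ/kT) = 2·e^(−0) + 3·e^(−2.91505) = 2.00000 + 0.162604 = 2.16260.
⟨E⟩ = Σ EᵢPᵢ = 31.7298 meV.
S/k_B = ln Z + ⟨E⟩/kT = ln(2.16260) + 31.7298/144.766 = 0.771311 + 0.219180 = 0.9905.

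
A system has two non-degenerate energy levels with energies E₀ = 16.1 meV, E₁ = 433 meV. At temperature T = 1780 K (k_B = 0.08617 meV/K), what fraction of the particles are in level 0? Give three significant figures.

k_BT = 0.08617 × 1780 K = 153.38 meV.
Eᵢ/kT = 0.10497, 2.8231.
Z = Σ e^(−Eᵢ/kT) = e^(−0.10497) + e^(−2.8231) = 0.90035 + 0.059421 = 0.95977.
P₀ = e^(−E₀/kT) / Z = 0.90035/0.95977 = 0.938.

0.938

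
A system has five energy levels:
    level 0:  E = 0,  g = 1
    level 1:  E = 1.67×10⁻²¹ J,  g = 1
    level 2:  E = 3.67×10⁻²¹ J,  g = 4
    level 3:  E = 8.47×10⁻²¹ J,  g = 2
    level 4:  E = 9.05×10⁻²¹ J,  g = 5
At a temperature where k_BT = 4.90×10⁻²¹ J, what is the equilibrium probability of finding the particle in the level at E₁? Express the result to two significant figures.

0.15

Eᵢ/kT = 0, 0.3408, 0.7490, 1.729, 1.847.
Z = Σ gᵢe^(−Eᵢ/kT) = 1·e^(−0) + 1·e^(−0.3408) + 4·e^(−0.7490) + 2·e^(−1.729) + 5·e^(−1.847) = 1.000 + 0.7112 + 1.891 + 0.3549 + 0.7885 = 4.746.
P₁ = g₁ e^(−E₁/kT) / Z = 0.7112/4.746 = 0.15.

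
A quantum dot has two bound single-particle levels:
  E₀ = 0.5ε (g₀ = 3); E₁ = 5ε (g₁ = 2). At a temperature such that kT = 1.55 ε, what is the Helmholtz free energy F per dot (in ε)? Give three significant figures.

Eᵢ/kT = 0.32258, 3.2258.
Z = Σ gᵢe^(−Eᵢ/kT) = 3·e^(−0.32258) + 2·e^(−3.2258) = 2.1728 + 0.079448 = 2.2522.
F = −kT ln Z = −1.55 × ln(2.2522) = −1.55 × 0.81191 = -1.26 ε.

-1.26 ε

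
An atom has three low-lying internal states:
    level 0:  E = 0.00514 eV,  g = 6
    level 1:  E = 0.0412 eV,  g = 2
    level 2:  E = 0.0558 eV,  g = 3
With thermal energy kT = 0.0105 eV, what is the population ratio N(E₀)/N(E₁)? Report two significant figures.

n₀/n₁ = (g₀/g₁) exp[−(E₀−E₁)/kT] = (6/2) × exp(−(-0.03606 eV)/(0.0105 eV)) = (6/2) × exp(3.434) = 93.

93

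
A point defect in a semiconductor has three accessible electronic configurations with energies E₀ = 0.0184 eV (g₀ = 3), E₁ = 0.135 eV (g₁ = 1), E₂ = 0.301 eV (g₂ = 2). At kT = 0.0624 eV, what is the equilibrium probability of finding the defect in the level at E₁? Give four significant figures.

Eᵢ/kT = 0.294872, 2.16346, 4.82372.
Z = Σ gᵢe^(−Eᵢ/kT) = 3·e^(−0.294872) + 1·e^(−2.16346) + 2·e^(−4.82372) = 2.23388 + 0.114927 + 0.0160737 = 2.36488.
P₁ = g₁ e^(−E₁/kT) / Z = 0.114927/2.36488 = 0.04860.

0.04860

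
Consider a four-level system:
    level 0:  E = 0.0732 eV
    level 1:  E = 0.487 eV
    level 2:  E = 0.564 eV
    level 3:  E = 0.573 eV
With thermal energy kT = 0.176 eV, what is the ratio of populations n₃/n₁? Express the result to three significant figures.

0.613

n₃/n₁ = exp[−(E₃−E₁)/kT] = exp(−(0.086 eV)/(0.176 eV)) = exp(-0.48864) = 0.613.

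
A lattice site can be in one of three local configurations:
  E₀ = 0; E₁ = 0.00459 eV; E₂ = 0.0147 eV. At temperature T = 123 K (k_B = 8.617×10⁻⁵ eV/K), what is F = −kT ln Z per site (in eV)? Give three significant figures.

k_BT = 8.617×10⁻⁵ × 123 K = 0.010599 eV.
Eᵢ/kT = 0, 0.43306, 1.3869.
Z = Σ e^(−Eᵢ/kT) = e^(−0) + e^(−0.43306) + e^(−1.3869) = 1.0000 + 0.64852 + 0.24985 = 1.8984.
F = −kT ln Z = −0.010599 × ln(1.8984) = −0.010599 × 0.64101 = -0.00679 eV.

-0.00679 eV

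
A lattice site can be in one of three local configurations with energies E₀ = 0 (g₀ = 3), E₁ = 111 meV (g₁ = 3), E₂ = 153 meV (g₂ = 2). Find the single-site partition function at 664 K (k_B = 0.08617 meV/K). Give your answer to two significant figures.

Z = 3.6

k_BT = 0.08617 × 664 K = 57.22 meV.
Eᵢ/kT = 0, 1.940, 2.674.
Z = Σ gᵢe^(−Eᵢ/kT) = 3·e^(−0) + 3·e^(−1.940) + 2·e^(−2.674) = 3.000 + 0.4311 + 0.1380 = 3.569.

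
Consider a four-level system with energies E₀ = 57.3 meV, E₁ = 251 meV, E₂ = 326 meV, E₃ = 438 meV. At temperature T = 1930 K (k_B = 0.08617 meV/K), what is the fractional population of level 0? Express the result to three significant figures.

0.620

k_BT = 0.08617 × 1930 K = 166.31 meV.
Eᵢ/kT = 0.34454, 1.5092, 1.9602, 2.6336.
Z = Σ e^(−Eᵢ/kT) = e^(−0.34454) + e^(−1.5092) + e^(−1.9602) + e^(−2.6336) = 0.70855 + 0.22109 + 0.14083 + 0.071819 = 1.1423.
P₀ = e^(−E₀/kT) / Z = 0.70855/1.1423 = 0.620.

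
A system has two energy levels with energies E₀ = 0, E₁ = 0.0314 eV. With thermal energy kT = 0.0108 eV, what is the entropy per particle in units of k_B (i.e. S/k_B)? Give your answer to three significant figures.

0.204

Eᵢ/kT = 0, 2.9074.
Z = Σ e^(−Eᵢ/kT) = e^(−0) + e^(−2.9074) = 1.0000 + 0.054618 = 1.0546.
⟨E⟩ = Σ EᵢPᵢ = 0.0016262 eV.
S/k_B = ln Z + ⟨E⟩/kT = ln(1.0546) + 0.0016262/0.0108 = 0.053162 + 0.15057 = 0.204.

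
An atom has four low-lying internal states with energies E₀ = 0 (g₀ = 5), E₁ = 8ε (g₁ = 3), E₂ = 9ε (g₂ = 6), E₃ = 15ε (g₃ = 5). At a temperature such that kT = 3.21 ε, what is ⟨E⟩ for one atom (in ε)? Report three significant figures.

Eᵢ/kT = 0, 2.4922, 2.8037, 4.6729.
Z = Σ gᵢe^(−Eᵢ/kT) = 5·e^(−0) + 3·e^(−2.4922) + 6·e^(−2.8037) + 5·e^(−4.6729) = 5.0000 + 0.24818 + 0.36351 + 0.046726 = 5.6584.
⟨E⟩ = Σ Eᵢ gᵢe^(−Eᵢ/kT) / Z = (0·5.0000 + 8·0.24818 + 9·0.36351 + 15·0.046726) / 5.6584 = 1.05 ε.

1.05 ε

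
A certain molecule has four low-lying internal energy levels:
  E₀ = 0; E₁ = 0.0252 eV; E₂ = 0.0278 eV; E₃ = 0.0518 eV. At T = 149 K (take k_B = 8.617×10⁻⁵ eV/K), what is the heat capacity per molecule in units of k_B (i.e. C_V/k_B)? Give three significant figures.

k_BT = 8.617×10⁻⁵ × 149 K = 0.012839 eV.
Eᵢ/kT = 0, 1.9628, 2.1653, 4.0346.
Z = Σ e^(−Eᵢ/kT) = e^(−0) + e^(−1.9628) + e^(−2.1653) + e^(−4.0346) = 1.0000 + 0.14046 + 0.11472 + 0.017693 = 1.2729.
⟨E⟩ = 0.0060062 eV, ⟨E²⟩ = 0.00017702 eV².
C_V/k_B = (⟨E²⟩ − ⟨E⟩²)/(kT)² = (0.00017702 − 0.000036074)/0.00016484 = 0.855.

0.855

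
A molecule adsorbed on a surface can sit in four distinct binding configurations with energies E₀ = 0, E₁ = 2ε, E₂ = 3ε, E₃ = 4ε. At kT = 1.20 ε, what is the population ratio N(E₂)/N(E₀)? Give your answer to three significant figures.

n₂/n₀ = exp[−(E₂−E₀)/kT] = exp(−(3ε)/(1.20ε)) = exp(-2.5000) = 0.0821.

0.0821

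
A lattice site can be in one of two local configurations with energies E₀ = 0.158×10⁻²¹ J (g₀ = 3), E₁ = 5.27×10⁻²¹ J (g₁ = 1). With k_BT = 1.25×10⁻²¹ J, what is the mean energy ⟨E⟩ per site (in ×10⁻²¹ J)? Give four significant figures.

Eᵢ/kT = 0.126400, 4.21600.
Z = Σ gᵢe^(−Eᵢ/kT) = 3·e^(−0.126400) + 1·e^(−4.21600) = 2.64379 + 0.0147576 = 2.65855.
⟨E⟩ = Σ Eᵢ gᵢe^(−Eᵢ/kT) / Z = (0.158·2.64379 + 5.27·0.0147576) / 2.65855 = 0.1864 ×10⁻²¹ J.

0.1864 ×10⁻²¹ J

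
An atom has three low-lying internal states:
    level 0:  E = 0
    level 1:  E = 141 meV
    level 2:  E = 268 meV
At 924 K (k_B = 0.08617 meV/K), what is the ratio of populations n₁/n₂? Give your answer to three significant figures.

k_BT = 0.08617 × 924 K = 79.621 meV.
n₁/n₂ = exp[−(E₁−E₂)/kT] = exp(−(-127 meV)/(79.621 meV)) = exp(1.5951) = 4.93.

4.93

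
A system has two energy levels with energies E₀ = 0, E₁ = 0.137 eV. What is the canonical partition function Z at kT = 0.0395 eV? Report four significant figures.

Z = 1.031

Eᵢ/kT = 0, 3.46835.
Z = Σ e^(−Eᵢ/kT) = e^(−0) + e^(−3.46835) = 1.00000 + 0.0311684 = 1.03117.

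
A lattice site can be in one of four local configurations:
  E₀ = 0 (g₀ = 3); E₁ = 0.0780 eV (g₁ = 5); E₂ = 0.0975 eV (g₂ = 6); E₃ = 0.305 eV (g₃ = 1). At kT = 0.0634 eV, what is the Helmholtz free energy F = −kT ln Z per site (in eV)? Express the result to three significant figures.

-0.111 eV

Eᵢ/kT = 0, 1.2303, 1.5379, 4.8107.
Z = Σ gᵢe^(−Eᵢ/kT) = 3·e^(−0) + 5·e^(−1.2303) + 6·e^(−1.5379) + 1·e^(−4.8107) = 3.0000 + 1.4610 + 1.2890 + 0.0081422 = 5.7581.
F = −kT ln Z = −0.0634 × ln(5.7581) = −0.0634 × 1.7506 = -0.111 eV.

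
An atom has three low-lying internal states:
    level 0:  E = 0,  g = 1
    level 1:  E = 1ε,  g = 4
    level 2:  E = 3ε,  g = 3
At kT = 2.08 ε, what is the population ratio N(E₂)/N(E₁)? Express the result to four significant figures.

n₂/n₁ = (g₂/g₁) exp[−(E₂−E₁)/kT] = (3/4) × exp(−(2ε)/(2.08ε)) = (3/4) × exp(-0.961538) = 0.2867.

0.2867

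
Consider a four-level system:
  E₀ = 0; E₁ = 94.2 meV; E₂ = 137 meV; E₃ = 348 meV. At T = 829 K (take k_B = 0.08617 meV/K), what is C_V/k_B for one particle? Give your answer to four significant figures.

0.6118

k_BT = 0.08617 × 829 K = 71.4349 meV.
Eᵢ/kT = 0, 1.31868, 1.91783, 4.87157.
Z = Σ e^(−Eᵢ/kT) = e^(−0) + e^(−1.31868) + e^(−1.91783) + e^(−4.87157) = 1.00000 + 0.267488 + 0.146925 + 0.00766133 = 1.42207.
⟨E⟩ = 33.7482 meV, ⟨E²⟩ = 4260.72 meV².
C_V/k_B = (⟨E²⟩ − ⟨E⟩²)/(kT)² = (4260.72 − 1138.94)/5102.94 = 0.6118.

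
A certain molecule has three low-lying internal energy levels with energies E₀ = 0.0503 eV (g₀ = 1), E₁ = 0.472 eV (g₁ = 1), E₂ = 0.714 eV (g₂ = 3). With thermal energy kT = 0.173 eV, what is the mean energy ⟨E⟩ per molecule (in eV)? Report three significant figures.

0.120 eV

Eᵢ/kT = 0.29075, 2.7283, 4.1272.
Z = Σ gᵢe^(−Eᵢ/kT) = 1·e^(−0.29075) + 1·e^(−2.7283) + 3·e^(−4.1272) = 0.74770 + 0.065330 + 0.048384 = 0.86141.
⟨E⟩ = Σ Eᵢ gᵢe^(−Eᵢ/kT) / Z = (0.0503·0.74770 + 0.472·0.065330 + 0.714·0.048384) / 0.86141 = 0.120 eV.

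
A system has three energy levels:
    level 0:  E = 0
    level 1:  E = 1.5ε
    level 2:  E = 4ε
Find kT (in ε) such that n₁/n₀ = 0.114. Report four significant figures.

0.6907 ε

n₁/n₀ = exp[−(E₁−E₀)/kT] = 0.114.
⇒ (E₁−E₀)/kT = ln(1/0.114) = ln(8.77193) = 2.17156.
kT = 1.5ε / 2.17156 = 0.6907 ε.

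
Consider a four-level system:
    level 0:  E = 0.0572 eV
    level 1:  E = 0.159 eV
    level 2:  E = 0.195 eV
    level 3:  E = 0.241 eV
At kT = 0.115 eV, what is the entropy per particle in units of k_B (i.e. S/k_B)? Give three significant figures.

1.20

Eᵢ/kT = 0.49739, 1.3826, 1.6957, 2.0957.
Z = Σ e^(−Eᵢ/kT) = e^(−0.49739) + e^(−1.3826) + e^(−1.6957) + e^(−2.0957) = 0.60812 + 0.25093 + 0.18347 + 0.12298 = 1.1655.
⟨E⟩ = Σ EᵢPᵢ = 0.12020 eV.
S/k_B = ln Z + ⟨E⟩/kT = ln(1.1655) + 0.12020/0.115 = 0.15315 + 1.0452 = 1.20.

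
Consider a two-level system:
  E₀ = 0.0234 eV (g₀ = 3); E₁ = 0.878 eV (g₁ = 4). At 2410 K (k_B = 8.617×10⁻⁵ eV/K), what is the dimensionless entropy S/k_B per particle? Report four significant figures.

k_BT = 8.617×10⁻⁵ × 2410 K = 0.207670 eV.
Eᵢ/kT = 0.112679, 4.22786.
Z = Σ gᵢe^(−Eᵢ/kT) = 3·e^(−0.112679) + 4·e^(−4.22786) = 2.68031 + 0.0583343 = 2.73864.
⟨E⟩ = Σ EᵢPᵢ = 0.0416034 eV.
S/k_B = ln Z + ⟨E⟩/kT = ln(2.73864) + 0.0416034/0.207670 = 1.00746 + 0.200334 = 1.208.

1.208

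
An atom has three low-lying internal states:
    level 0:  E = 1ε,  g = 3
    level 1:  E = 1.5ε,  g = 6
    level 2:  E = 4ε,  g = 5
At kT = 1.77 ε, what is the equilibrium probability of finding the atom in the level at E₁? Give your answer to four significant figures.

Eᵢ/kT = 0.564972, 0.847458, 2.25989.
Z = Σ gᵢe^(−Eᵢ/kT) = 3·e^(−0.564972) + 6·e^(−0.847458) + 5·e^(−2.25989) = 1.70513 + 2.57102 + 0.521810 = 4.79796.
P₁ = g₁ e^(−E₁/kT) / Z = 2.57102/4.79796 = 0.5359.

0.5359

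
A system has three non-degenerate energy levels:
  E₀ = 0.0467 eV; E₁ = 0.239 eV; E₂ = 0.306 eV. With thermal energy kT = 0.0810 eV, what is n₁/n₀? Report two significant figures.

0.093

n₁/n₀ = exp[−(E₁−E₀)/kT] = exp(−(0.1923 eV)/(0.0810 eV)) = exp(-2.374) = 0.093.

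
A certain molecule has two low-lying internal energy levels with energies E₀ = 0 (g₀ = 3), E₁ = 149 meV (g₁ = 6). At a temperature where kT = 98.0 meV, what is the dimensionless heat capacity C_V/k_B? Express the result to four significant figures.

0.4893

Eᵢ/kT = 0, 1.52041.
Z = Σ gᵢe^(−Eᵢ/kT) = 3·e^(−0) + 6·e^(−1.52041) = 3.00000 + 1.31173 = 4.31173.
⟨E⟩ = 45.3293 meV, ⟨E²⟩ = 6754.07 meV².
C_V/k_B = (⟨E²⟩ − ⟨E⟩²)/(kT)² = (6754.07 − 2054.75)/9604.00 = 0.4893.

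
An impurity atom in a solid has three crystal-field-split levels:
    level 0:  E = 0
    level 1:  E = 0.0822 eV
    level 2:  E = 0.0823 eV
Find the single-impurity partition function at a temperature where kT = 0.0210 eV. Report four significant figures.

Z = 1.040

Eᵢ/kT = 0, 3.91429, 3.91905.
Z = Σ e^(−Eᵢ/kT) = e^(−0) + e^(−3.91429) + e^(−3.91905) = 1.00000 + 0.0199547 + 0.0198600 = 1.03981.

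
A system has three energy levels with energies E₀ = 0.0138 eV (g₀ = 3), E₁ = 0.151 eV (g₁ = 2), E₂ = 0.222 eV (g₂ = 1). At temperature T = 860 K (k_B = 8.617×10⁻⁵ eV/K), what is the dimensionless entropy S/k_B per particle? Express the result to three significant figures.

1.44

k_BT = 8.617×10⁻⁵ × 860 K = 0.074106 eV.
Eᵢ/kT = 0.18622, 2.0376, 2.9957.
Z = Σ gᵢe^(−Eᵢ/kT) = 3·e^(−0.18622) + 2·e^(−2.0376) + 1·e^(−2.9957) = 2.4903 + 0.26068 + 0.050002 = 2.8010.
⟨E⟩ = Σ EᵢPᵢ = 0.030285 eV.
S/k_B = ln Z + ⟨E⟩/kT = ln(2.8010) + 0.030285/0.074106 = 1.0300 + 0.40867 = 1.44.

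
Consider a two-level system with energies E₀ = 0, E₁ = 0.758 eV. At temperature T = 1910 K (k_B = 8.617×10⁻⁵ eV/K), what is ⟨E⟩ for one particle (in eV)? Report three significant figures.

0.00750 eV

k_BT = 8.617×10⁻⁵ × 1910 K = 0.16458 eV.
Eᵢ/kT = 0, 4.6057.
Z = Σ e^(−Eᵢ/kT) = e^(−0) + e^(−4.6057) = 1.0000 + 0.0099947 = 1.0100.
⟨E⟩ = Σ Eᵢ e^(−Eᵢ/kT) / Z = (0·1.0000 + 0.758·0.0099947) / 1.0100 = 0.00750 eV.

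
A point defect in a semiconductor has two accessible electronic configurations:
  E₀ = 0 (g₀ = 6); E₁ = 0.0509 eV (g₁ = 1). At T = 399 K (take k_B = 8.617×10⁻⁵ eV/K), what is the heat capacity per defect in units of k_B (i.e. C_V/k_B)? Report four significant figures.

0.07715

k_BT = 8.617×10⁻⁵ × 399 K = 0.0343818 eV.
Eᵢ/kT = 0, 1.48043.
Z = Σ gᵢe^(−Eᵢ/kT) = 6·e^(−0) + 1·e^(−1.48043) = 6.00000 + 0.227540 = 6.22754.
⟨E⟩ = 0.00185977 eV, ⟨E²⟩ = 0.0000946622 eV².
C_V/k_B = (⟨E²⟩ − ⟨E⟩²)/(kT)² = (0.0000946622 − 0.00000345874)/0.00118211 = 0.07715.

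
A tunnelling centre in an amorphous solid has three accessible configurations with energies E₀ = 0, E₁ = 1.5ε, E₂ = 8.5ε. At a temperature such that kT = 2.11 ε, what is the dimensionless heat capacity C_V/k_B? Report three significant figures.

0.278

Eᵢ/kT = 0, 0.71090, 4.0284.
Z = Σ e^(−Eᵢ/kT) = e^(−0) + e^(−0.71090) + e^(−4.0284) = 1.0000 + 0.49120 + 0.017803 = 1.5090.
⟨E⟩ = 0.58855 ε, ⟨E²⟩ = 1.5848 ε².
C_V/k_B = (⟨E²⟩ − ⟨E⟩²)/(kT)² = (1.5848 − 0.34639)/4.4521 = 0.278.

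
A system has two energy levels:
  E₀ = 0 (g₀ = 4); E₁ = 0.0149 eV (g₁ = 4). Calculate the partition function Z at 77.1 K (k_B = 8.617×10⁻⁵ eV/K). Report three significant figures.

k_BT = 8.617×10⁻⁵ × 77.1 K = 0.0066437 eV.
Eᵢ/kT = 0, 2.2427.
Z = Σ gᵢe^(−Eᵢ/kT) = 4·e^(−0) + 4·e^(−2.2427) = 4.0000 + 0.42469 = 4.4247.

Z = 4.42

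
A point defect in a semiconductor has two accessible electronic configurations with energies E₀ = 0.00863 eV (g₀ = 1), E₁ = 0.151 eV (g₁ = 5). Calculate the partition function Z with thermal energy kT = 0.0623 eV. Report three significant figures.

Z = 1.31

Eᵢ/kT = 0.13852, 2.4238.
Z = Σ gᵢe^(−Eᵢ/kT) = 1·e^(−0.13852) + 5·e^(−2.4238) = 0.87065 + 0.44292 = 1.3136.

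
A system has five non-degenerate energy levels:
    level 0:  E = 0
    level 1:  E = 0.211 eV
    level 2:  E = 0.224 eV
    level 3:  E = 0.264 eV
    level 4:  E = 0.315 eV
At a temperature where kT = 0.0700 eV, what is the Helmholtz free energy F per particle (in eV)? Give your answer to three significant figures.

-0.00818 eV

Eᵢ/kT = 0, 3.0143, 3.2000, 3.7714, 4.5000.
Z = Σ e^(−Eᵢ/kT) = e^(−0) + e^(−3.0143) + e^(−3.2000) + e^(−3.7714) + e^(−4.5000) = 1.0000 + 0.049080 + 0.040762 + 0.023020 + 0.011109 = 1.1240.
F = −kT ln Z = −0.0700 × ln(1.1240) = −0.0700 × 0.11689 = -0.00818 eV.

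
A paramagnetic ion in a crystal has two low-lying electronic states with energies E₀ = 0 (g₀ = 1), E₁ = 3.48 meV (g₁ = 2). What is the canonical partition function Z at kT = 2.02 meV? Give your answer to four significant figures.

Eᵢ/kT = 0, 1.72277.
Z = Σ gᵢe^(−Eᵢ/kT) = 1·e^(−0) + 2·e^(−1.72277) = 1.00000 + 0.357142 = 1.35714.

Z = 1.357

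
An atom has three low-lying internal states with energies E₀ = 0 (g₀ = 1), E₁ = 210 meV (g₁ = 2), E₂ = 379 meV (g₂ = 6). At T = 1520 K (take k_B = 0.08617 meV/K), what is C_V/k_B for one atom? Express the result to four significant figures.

k_BT = 0.08617 × 1520 K = 130.978 meV.
Eᵢ/kT = 0, 1.60332, 2.89362.
Z = Σ gᵢe^(−Eᵢ/kT) = 1·e^(−0) + 2·e^(−1.60332) + 6·e^(−2.89362) = 1.00000 + 0.402455 + 0.332252 = 1.73471.
⟨E⟩ = 121.311 meV, ⟨E²⟩ = 37743.1 meV².
C_V/k_B = (⟨E²⟩ − ⟨E⟩²)/(kT)² = (37743.1 − 14716.4)/17155.2 = 1.342.

1.342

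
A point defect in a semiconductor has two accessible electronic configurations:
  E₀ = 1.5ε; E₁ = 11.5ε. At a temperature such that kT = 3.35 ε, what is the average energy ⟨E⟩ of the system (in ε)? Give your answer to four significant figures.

Eᵢ/kT = 0.447761, 3.43284.
Z = Σ e^(−Eᵢ/kT) = e^(−0.447761) + e^(−3.43284) = 0.639057 + 0.0322951 = 0.671352.
⟨E⟩ = Σ Eᵢ e^(−Eᵢ/kT) / Z = (1.5·0.639057 + 11.5·0.0322951) / 0.671352 = 1.981 ε.

1.981 ε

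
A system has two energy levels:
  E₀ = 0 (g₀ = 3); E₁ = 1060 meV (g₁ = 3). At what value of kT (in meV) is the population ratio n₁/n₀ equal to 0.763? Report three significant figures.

n₁/n₀ = (g₁/g₀) exp[−(E₁−E₀)/kT] = 0.763.
⇒ (E₁−E₀)/kT = ln((3/3)/0.763) = ln(1.3106) = 0.27049.
kT = 1060 meV / 0.27049 = 3920 meV.

3920 meV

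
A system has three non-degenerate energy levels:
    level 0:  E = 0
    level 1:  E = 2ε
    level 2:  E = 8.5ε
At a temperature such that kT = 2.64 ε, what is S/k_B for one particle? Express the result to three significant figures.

0.732

Eᵢ/kT = 0, 0.75758, 3.2197.
Z = Σ e^(−Eᵢ/kT) = e^(−0) + e^(−0.75758) + e^(−3.2197) = 1.0000 + 0.46880 + 0.039967 = 1.5088.
⟨E⟩ = Σ EᵢPᵢ = 0.84658 ε.
S/k_B = ln Z + ⟨E⟩/kT = ln(1.5088) + 0.84658/2.64 = 0.41131 + 0.32067 = 0.732.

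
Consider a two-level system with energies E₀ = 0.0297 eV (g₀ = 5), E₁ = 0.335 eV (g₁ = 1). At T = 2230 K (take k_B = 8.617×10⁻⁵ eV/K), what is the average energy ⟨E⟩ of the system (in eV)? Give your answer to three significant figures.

0.0417 eV

k_BT = 8.617×10⁻⁵ × 2230 K = 0.19216 eV.
Eᵢ/kT = 0.15456, 1.7433.
Z = Σ gᵢe^(−Eᵢ/kT) = 5·e^(−0.15456) + 1·e^(−1.7433) = 4.2840 + 0.17494 = 4.4589.
⟨E⟩ = Σ Eᵢ gᵢe^(−Eᵢ/kT) / Z = (0.0297·4.2840 + 0.335·0.17494) / 4.4589 = 0.0417 eV.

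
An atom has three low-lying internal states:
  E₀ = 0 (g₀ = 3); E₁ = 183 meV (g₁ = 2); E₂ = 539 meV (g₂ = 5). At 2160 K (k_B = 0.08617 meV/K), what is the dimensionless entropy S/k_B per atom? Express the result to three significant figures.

1.77

k_BT = 0.08617 × 2160 K = 186.13 meV.
Eᵢ/kT = 0, 0.98318, 2.8958.
Z = Σ gᵢe^(−Eᵢ/kT) = 3·e^(−0) + 2·e^(−0.98318) + 5·e^(−2.8958) = 3.0000 + 0.74824 + 0.27627 = 4.0245.
⟨E⟩ = Σ EᵢPᵢ = 71.024 meV.
S/k_B = ln Z + ⟨E⟩/kT = ln(4.0245) + 71.024/186.13 = 1.3924 + 0.38158 = 1.77.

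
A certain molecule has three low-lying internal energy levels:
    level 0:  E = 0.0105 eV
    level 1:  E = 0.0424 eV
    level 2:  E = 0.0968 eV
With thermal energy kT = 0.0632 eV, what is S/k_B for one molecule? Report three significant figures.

Eᵢ/kT = 0.16614, 0.67089, 1.5316.
Z = Σ e^(−Eᵢ/kT) = e^(−0.16614) + e^(−0.67089) + e^(−1.5316) = 0.84693 + 0.51125 + 0.21619 = 1.5744.
⟨E⟩ = Σ EᵢPᵢ = 0.032709 eV.
S/k_B = ln Z + ⟨E⟩/kT = ln(1.5744) + 0.032709/0.0632 = 0.45387 + 0.51755 = 0.971.

0.971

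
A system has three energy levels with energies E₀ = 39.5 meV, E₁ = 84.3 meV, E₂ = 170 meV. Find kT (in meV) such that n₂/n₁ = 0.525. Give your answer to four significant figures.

133.0 meV

n₂/n₁ = exp[−(E₂−E₁)/kT] = 0.525.
⇒ (E₂−E₁)/kT = ln(1/0.525) = ln(1.90476) = 0.644356.
kT = 85.7 meV / 0.644356 = 133.0 meV.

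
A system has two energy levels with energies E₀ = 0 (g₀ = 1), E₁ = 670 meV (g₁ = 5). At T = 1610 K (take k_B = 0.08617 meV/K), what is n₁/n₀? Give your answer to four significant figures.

k_BT = 0.08617 × 1610 K = 138.734 meV.
n₁/n₀ = (g₁/g₀) exp[−(E₁−E₀)/kT] = (5/1) × exp(−(670 meV)/(138.734 meV)) = (5/1) × exp(-4.82939) = 0.03996.

0.03996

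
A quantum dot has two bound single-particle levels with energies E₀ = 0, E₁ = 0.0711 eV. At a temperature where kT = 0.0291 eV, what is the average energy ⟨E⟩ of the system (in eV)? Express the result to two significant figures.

Eᵢ/kT = 0, 2.443.
Z = Σ e^(−Eᵢ/kT) = e^(−0) + e^(−2.443) = 1.000 + 0.08690 = 1.087.
⟨E⟩ = Σ Eᵢ e^(−Eᵢ/kT) / Z = (0·1.000 + 0.0711·0.08690) / 1.087 = 0.0057 eV.

0.0057 eV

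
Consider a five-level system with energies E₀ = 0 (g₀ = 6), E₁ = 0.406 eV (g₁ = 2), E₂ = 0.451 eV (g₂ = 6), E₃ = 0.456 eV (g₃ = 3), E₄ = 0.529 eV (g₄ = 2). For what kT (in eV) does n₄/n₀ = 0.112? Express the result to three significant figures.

n₄/n₀ = (g₄/g₀) exp[−(E₄−E₀)/kT] = 0.112.
⇒ (E₄−E₀)/kT = ln((2/6)/0.112) = ln(2.9762) = 1.0906.
kT = 0.529 eV / 1.0906 = 0.485 eV.

0.485 eV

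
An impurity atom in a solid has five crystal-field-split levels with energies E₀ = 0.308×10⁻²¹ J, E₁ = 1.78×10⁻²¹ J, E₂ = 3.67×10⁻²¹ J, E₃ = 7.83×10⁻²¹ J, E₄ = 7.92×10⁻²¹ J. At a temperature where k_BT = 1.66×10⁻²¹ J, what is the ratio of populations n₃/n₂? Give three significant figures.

n₃/n₂ = exp[−(E₃−E₂)/kT] = exp(−(4.16 ×10⁻²¹ J)/(1.66 ×10⁻²¹ J)) = exp(-2.5060) = 0.0816.

0.0816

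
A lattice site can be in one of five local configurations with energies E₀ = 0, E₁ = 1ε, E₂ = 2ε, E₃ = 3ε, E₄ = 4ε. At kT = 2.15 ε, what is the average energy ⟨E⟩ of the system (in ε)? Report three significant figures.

1.15 ε

Eᵢ/kT = 0, 0.46512, 0.93023, 1.3953, 1.8605.
Z = Σ e^(−Eᵢ/kT) = e^(−0) + e^(−0.46512) + e^(−0.93023) + e^(−1.3953) + e^(−1.8605) = 1.0000 + 0.62806 + 0.39446 + 0.24776 + 0.15559 = 2.4259.
⟨E⟩ = Σ Eᵢ e^(−Eᵢ/kT) / Z = (0·1.0000 + 1·0.62806 + 2·0.39446 + 3·0.24776 + 4·0.15559) / 2.4259 = 1.15 ε.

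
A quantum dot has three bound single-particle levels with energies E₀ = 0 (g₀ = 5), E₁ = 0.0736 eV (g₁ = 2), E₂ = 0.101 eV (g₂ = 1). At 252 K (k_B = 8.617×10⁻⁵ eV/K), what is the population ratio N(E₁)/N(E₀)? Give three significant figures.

0.0135

k_BT = 8.617×10⁻⁵ × 252 K = 0.021715 eV.
n₁/n₀ = (g₁/g₀) exp[−(E₁−E₀)/kT] = (2/5) × exp(−(0.0736 eV)/(0.021715 eV)) = (2/5) × exp(-3.3894) = 0.0135.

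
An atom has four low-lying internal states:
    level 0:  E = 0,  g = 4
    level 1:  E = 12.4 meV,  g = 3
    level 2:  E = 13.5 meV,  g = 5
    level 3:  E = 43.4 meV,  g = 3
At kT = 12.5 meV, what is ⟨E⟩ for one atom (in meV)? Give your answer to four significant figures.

Eᵢ/kT = 0, 0.992000, 1.08000, 3.47200.
Z = Σ gᵢe^(−Eᵢ/kT) = 4·e^(−0) + 3·e^(−0.992000) + 5·e^(−1.08000) + 3·e^(−3.47200) = 4.00000 + 1.11250 + 1.69798 + 0.0931646 = 6.90364.
⟨E⟩ = Σ Eᵢ gᵢe^(−Eᵢ/kT) / Z = (0·4.00000 + 12.4·1.11250 + 13.5·1.69798 + 43.4·0.0931646) / 6.90364 = 5.904 meV.

5.904 meV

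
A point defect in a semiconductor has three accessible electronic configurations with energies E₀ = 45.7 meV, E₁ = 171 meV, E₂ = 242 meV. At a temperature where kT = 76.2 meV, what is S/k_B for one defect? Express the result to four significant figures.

0.6430

Eᵢ/kT = 0.599738, 2.24409, 3.17585.
Z = Σ e^(−Eᵢ/kT) = e^(−0.599738) + e^(−2.24409) + e^(−3.17585) = 0.548955 + 0.106024 + 0.0417586 = 0.696738.
⟨E⟩ = Σ EᵢPᵢ = 76.5323 meV.
S/k_B = ln Z + ⟨E⟩/kT = ln(0.696738) + 76.5323/76.2 = -0.361346 + 1.00436 = 0.6430.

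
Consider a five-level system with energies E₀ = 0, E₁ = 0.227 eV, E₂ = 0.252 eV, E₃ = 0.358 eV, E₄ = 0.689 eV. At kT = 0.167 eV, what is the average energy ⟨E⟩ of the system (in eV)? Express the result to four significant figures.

0.1037 eV

Eᵢ/kT = 0, 1.35928, 1.50898, 2.14371, 4.12575.
Z = Σ e^(−Eᵢ/kT) = e^(−0) + e^(−1.35928) + e^(−1.50898) + e^(−2.14371) + e^(−4.12575) = 1.00000 + 0.256846 + 0.221135 + 0.117219 + 0.0161514 = 1.61135.
⟨E⟩ = Σ Eᵢ e^(−Eᵢ/kT) / Z = (0·1.00000 + 0.227·0.256846 + 0.252·0.221135 + 0.358·0.117219 + 0.689·0.0161514) / 1.61135 = 0.1037 eV.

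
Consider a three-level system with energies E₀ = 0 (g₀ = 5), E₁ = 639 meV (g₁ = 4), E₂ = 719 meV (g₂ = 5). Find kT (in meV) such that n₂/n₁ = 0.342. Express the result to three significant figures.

n₂/n₁ = (g₂/g₁) exp[−(E₂−E₁)/kT] = 0.342.
⇒ (E₂−E₁)/kT = ln((5/4)/0.342) = ln(3.6550) = 1.2961.
kT = 80 meV / 1.2961 = 61.7 meV.

61.7 meV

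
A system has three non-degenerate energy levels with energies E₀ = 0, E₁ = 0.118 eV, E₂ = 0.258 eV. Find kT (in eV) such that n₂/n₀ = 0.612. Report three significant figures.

n₂/n₀ = exp[−(E₂−E₀)/kT] = 0.612.
⇒ (E₂−E₀)/kT = ln(1/0.612) = ln(1.6340) = 0.49103.
kT = 0.258 eV / 0.49103 = 0.525 eV.

0.525 eV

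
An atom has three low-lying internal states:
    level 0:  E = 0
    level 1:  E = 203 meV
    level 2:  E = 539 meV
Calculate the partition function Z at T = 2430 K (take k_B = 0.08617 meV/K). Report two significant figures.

Z = 1.5

k_BT = 0.08617 × 2430 K = 209.4 meV.
Eᵢ/kT = 0, 0.9694, 2.574.
Z = Σ e^(−Eᵢ/kT) = e^(−0) + e^(−0.9694) + e^(−2.574) = 1.000 + 0.3793 + 0.07623 = 1.456.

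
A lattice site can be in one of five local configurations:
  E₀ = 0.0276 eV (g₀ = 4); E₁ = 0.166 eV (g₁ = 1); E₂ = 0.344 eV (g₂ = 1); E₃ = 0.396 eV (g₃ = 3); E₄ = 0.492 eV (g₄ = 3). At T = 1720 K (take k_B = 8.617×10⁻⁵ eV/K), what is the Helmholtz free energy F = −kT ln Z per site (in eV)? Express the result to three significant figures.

-0.208 eV

k_BT = 8.617×10⁻⁵ × 1720 K = 0.14821 eV.
Eᵢ/kT = 0.18622, 1.1200, 2.3210, 2.6719, 3.3196.
Z = Σ gᵢe^(−Eᵢ/kT) = 4·e^(−0.18622) + 1·e^(−1.1200) + 1·e^(−2.3210) + 3·e^(−2.6719) + 3·e^(−3.3196) = 3.3204 + 0.32628 + 0.098175 + 0.20736 + 0.10850 = 4.0607.
F = −kT ln Z = −0.14821 × ln(4.0607) = −0.14821 × 1.4014 = -0.208 eV.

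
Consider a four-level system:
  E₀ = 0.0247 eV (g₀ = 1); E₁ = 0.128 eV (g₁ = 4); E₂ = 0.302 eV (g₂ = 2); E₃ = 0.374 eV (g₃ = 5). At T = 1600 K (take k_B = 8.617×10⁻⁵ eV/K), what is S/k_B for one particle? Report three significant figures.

k_BT = 8.617×10⁻⁵ × 1600 K = 0.13787 eV.
Eᵢ/kT = 0.17915, 0.92841, 2.1905, 2.7127.
Z = Σ gᵢe^(−Eᵢ/kT) = 1·e^(−0.17915) + 4·e^(−0.92841) + 2·e^(−2.1905) + 5·e^(−2.7127) = 0.83598 + 1.5807 + 0.22372 + 0.33179 = 2.9722.
⟨E⟩ = Σ EᵢPᵢ = 0.13950 eV.
S/k_B = ln Z + ⟨E⟩/kT = ln(2.9722) + 0.13950/0.13787 = 1.0893 + 1.0118 = 2.10.

2.10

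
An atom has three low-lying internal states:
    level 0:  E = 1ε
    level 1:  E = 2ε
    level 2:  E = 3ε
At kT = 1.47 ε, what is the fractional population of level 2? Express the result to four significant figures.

Eᵢ/kT = 0.680272, 1.36054, 2.04082.
Z = Σ e^(−Eᵢ/kT) = e^(−0.680272) + e^(−1.36054) + e^(−2.04082) = 0.506479 + 0.256522 + 0.129922 = 0.892923.
P₂ = e^(−E₂/kT) / Z = 0.129922/0.892923 = 0.1455.

0.1455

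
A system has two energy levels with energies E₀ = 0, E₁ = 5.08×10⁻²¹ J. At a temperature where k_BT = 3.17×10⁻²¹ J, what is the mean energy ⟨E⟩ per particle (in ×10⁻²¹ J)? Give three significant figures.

Eᵢ/kT = 0, 1.6025.
Z = Σ e^(−Eᵢ/kT) = e^(−0) + e^(−1.6025) = 1.0000 + 0.20139 = 1.2014.
⟨E⟩ = Σ Eᵢ e^(−Eᵢ/kT) / Z = (0·1.0000 + 5.08·0.20139) / 1.2014 = 0.852 ×10⁻²¹ J.

0.852 ×10⁻²¹ J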